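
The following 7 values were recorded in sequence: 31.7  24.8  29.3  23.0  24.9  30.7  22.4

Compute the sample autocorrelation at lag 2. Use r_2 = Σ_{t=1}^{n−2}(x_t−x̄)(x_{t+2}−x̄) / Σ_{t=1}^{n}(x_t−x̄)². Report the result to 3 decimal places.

0.095

Mean x̄ = (31.7 + 24.8 + 29.3 + 23.0 + 24.9 + 30.7 + 22.4)/7 = 26.6857
Deviations from mean: 5.0143, -1.8857, 2.6143, -3.6857, -1.7857, 4.0143, -4.2857
Σ(x_t−x̄)(x_{t+2}−x̄) = (13.1088) + (6.9502) + (-4.6684) + (-14.7955) + (7.6531) = 8.2482
Denominator Σ(x_t−x̄)² = 86.7886
r_2 = 8.2482 / 86.7886 = 0.095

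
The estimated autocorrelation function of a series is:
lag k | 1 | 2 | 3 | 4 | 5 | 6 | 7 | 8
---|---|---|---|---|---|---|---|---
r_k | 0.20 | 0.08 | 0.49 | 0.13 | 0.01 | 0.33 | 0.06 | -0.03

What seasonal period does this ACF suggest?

3

The largest autocorrelation is r_3 = 0.49, with a weaker echo at lag 6 (0.33); the remaining lags stay at or below 0.20. The elevated value at lag 1 (0.20), dropping to 0.08 at lag 2, reflects decaying short-term dependence rather than seasonality.
The dominant spike at lag 3 indicates a seasonal period of 3.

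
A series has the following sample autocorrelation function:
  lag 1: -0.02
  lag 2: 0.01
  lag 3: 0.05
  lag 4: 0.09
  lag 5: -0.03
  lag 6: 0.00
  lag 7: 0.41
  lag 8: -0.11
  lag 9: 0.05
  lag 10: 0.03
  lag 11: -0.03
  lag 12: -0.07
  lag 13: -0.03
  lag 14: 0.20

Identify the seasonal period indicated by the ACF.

7

The largest autocorrelation is r_7 = 0.41, with a weaker echo at lag 14 (0.20); the remaining lags stay at or below 0.09.
The dominant spike at lag 7 indicates a seasonal period of 7.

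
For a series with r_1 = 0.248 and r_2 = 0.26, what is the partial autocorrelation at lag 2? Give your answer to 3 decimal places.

0.212

φ_{22} = (r_2 − r_1²) / (1 − r_1²)
r_1² = (0.248)² = 0.061504
Numerator = 0.26 − 0.0615 = 0.1985; denominator = 1 − 0.0615 = 0.9385
φ_{22} = 0.1985 / 0.9385 = 0.212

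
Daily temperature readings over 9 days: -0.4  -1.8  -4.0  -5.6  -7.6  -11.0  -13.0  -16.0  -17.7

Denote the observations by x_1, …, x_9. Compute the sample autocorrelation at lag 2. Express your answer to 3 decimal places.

0.354

Mean x̄ = (-0.4 − 1.8 − 4.0 − 5.6 − 7.6 − 11.0 − 13.0 − 16.0 − 17.7)/9 = -8.5667
Σ(x_t−x̄)(x_{t+2}−x̄) = (37.2944) + (20.0744) + (4.4144) + (-7.2189) + (-4.2856) + (18.0878) + (40.4911) = 108.8578
Denominator Σ(x_t−x̄)² = 307.3200
r_2 = 108.8578 / 307.3200 = 0.354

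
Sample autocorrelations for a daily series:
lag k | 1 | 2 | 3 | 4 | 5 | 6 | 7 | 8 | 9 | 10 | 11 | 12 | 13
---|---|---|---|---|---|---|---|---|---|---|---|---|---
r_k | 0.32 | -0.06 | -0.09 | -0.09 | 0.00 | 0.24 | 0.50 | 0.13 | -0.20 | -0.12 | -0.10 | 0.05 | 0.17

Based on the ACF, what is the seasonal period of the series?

The largest autocorrelation is r_7 = 0.50; the remaining lags stay at or below 0.32.
The dominant spike at lag 7 indicates a seasonal period of 7.

7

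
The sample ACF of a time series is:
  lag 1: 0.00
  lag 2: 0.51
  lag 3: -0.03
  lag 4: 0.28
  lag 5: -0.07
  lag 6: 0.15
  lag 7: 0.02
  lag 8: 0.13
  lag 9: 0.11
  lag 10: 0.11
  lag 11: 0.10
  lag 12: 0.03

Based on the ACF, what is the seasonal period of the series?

The largest autocorrelation is r_2 = 0.51, with weaker echoes at lags 4 (0.28) and 6 (0.15); the remaining lags stay at or below 0.13.
The dominant spike at lag 2 indicates a seasonal period of 2.

2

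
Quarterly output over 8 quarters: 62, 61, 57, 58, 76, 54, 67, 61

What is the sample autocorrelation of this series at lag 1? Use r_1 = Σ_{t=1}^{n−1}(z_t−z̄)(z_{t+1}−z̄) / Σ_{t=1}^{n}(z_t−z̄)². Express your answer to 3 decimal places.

Mean z̄ = (62 + 61 + 57 + 58 + 76 + 54 + 67 + 61)/8 = 62.0000
Σ(z_t−z̄)(z_{t+1}−z̄) = (0.0000) + (5.0000) + (20.0000) + (-56.0000) + (-112.0000) + (-40.0000) + (-5.0000) = -188.0000
Denominator Σ(z_t−z̄)² = 328.0000
r_1 = -188.0000 / 328.0000 = -0.573

-0.573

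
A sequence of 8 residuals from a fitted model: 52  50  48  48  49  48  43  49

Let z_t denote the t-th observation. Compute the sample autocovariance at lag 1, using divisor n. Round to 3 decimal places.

0.451

Mean z̄ = (52 + 50 + 48 + 48 + 49 + 48 + 43 + 49)/8 = 48.3750
Σ_{t=1}^{7}(z_t−z̄)(z_{t+1}−z̄) = 3.6094
γ_1 = 3.6094 / 8 = 0.451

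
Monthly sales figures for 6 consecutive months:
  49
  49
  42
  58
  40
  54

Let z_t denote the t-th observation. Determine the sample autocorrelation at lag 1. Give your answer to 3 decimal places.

-0.814

Mean z̄ = (49 + 49 + 42 + 58 + 40 + 54)/6 = 48.6667
Deviations from mean: 0.3333, 0.3333, -6.6667, 9.3333, -8.6667, 5.3333
Σ(z_t−z̄)(z_{t+1}−z̄) = (0.1111) + (-2.2222) + (-62.2222) + (-80.8889) + (-46.2222) = -191.4444
Denominator Σ(z_t−z̄)² = 235.3333
r_1 = -191.4444 / 235.3333 = -0.814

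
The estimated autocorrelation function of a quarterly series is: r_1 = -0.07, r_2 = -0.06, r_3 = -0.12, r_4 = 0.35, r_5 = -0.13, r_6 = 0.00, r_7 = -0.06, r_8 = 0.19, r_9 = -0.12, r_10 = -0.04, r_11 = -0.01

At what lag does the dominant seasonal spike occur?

4

The largest autocorrelation is r_4 = 0.35, with a weaker echo at lag 8 (0.19); the remaining lags stay at or below 0.00.
The dominant spike at lag 4 indicates a seasonal period of 4.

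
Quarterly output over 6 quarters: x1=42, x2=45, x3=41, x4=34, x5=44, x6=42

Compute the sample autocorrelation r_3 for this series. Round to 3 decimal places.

Mean x̄ = (42 + 45 + 41 + 34 + 44 + 42)/6 = 41.3333
Deviations from mean: 0.6667, 3.6667, -0.3333, -7.3333, 2.6667, 0.6667
Numerator Σ_{t=1}^{3}(x_t−x̄)(x_{t+3}−x̄) = 4.6667
Denominator Σ(x_t−x̄)² = 75.3333
r_3 = 4.6667 / 75.3333 = 0.062

0.062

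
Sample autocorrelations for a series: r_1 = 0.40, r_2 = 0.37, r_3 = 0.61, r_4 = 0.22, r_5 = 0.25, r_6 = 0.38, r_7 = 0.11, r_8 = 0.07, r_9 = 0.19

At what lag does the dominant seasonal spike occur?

The largest autocorrelation is r_3 = 0.61; the remaining lags stay at or below 0.40. The elevated value at lag 1 (0.40), dropping to 0.37 at lag 2, reflects decaying short-term dependence rather than seasonality.
The dominant spike at lag 3 indicates a seasonal period of 3.

3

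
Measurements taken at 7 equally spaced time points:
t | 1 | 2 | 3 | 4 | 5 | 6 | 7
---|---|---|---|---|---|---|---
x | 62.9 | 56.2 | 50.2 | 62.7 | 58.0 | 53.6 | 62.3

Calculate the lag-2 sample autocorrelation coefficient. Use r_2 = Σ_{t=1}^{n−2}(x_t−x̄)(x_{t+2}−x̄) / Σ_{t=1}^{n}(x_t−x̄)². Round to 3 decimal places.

Mean x̄ = (62.9 + 56.2 + 50.2 + 62.7 + 58.0 + 53.6 + 62.3)/7 = 57.9857
Deviations from mean: 4.9143, -1.7857, -7.7857, 4.7143, 0.0143, -4.3857, 4.3143
Numerator Σ_{t=1}^{5}(x_t−x̄)(x_{t+2}−x̄) = -67.4047
Denominator Σ(x_t−x̄)² = 148.0286
r_2 = -67.4047 / 148.0286 = -0.455

-0.455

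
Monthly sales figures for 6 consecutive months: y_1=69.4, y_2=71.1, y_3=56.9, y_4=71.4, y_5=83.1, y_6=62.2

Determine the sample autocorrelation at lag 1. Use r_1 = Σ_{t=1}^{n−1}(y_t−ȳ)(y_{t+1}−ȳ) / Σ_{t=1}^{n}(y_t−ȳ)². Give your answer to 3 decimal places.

-0.288

Mean ȳ = (69.4 + 71.1 + 56.9 + 71.4 + 83.1 + 62.2)/6 = 69.0167
Deviations from mean: 0.3833, 2.0833, -12.1167, 2.3833, 14.0833, -6.8167
Σ(y_t−ȳ)(y_{t+1}−ȳ) = (0.7986) + (-25.2431) + (-28.8781) + (33.5653) + (-96.0014) = -115.7586
Denominator Σ(y_t−ȳ)² = 401.7883
r_1 = -115.7586 / 401.7883 = -0.288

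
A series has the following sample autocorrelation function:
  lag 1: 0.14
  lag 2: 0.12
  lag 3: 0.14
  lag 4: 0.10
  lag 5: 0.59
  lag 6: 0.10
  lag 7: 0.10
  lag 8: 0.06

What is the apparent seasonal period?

5

The largest autocorrelation is r_5 = 0.59; the remaining lags stay at or below 0.14.
The dominant spike at lag 5 indicates a seasonal period of 5.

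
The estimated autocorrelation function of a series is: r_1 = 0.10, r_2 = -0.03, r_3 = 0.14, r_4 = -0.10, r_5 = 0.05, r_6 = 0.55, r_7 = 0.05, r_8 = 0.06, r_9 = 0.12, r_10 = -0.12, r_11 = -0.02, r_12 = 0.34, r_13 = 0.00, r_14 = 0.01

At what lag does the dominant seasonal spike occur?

The largest autocorrelation is r_6 = 0.55, with a weaker echo at lag 12 (0.34); the remaining lags stay at or below 0.14.
The dominant spike at lag 6 indicates a seasonal period of 6.

6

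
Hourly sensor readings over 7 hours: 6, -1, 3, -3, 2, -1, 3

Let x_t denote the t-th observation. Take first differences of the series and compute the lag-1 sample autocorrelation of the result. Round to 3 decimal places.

-0.731

First differences Δx: -7, 4, -6, 5, -3, 4
Mean of differences = -0.5000
Numerator Σ(Δx_t−Δx̄)(Δx_{t+1}−Δx̄) = -109.2500
Denominator Σ(Δx_t−Δx̄)² = 149.5000
r_1(Δx) = -109.2500 / 149.5000 = -0.731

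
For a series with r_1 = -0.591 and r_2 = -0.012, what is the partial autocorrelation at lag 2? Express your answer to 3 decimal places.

-0.555

φ_{22} = (r_2 − r_1²) / (1 − r_1²)
r_1² = (-0.591)² = 0.349281
Numerator = -0.012 − 0.3493 = -0.3613; denominator = 1 − 0.3493 = 0.6507
φ_{22} = -0.3613 / 0.6507 = -0.555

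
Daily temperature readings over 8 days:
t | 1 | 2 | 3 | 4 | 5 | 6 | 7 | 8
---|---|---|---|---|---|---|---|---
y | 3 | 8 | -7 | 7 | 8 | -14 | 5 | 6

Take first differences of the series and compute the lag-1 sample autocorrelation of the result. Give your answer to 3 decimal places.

First differences Δy: 5, -15, 14, 1, -22, 19, 1
Mean of differences = 0.4286
Numerator Σ(Δy_t−Δȳ)(Δy_{t+1}−Δȳ) = -690.8980
Denominator Σ(Δy_t−Δȳ)² = 1291.7143
r_1(Δy) = -690.8980 / 1291.7143 = -0.535

-0.535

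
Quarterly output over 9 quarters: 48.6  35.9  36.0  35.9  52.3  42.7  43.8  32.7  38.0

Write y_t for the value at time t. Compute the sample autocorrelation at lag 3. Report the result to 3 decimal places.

-0.616

Mean ȳ = (48.6 + 35.9 + 36.0 + 35.9 + 52.3 + 42.7 + 43.8 + 32.7 + 38.0)/9 = 40.6556
Numerator Σ_{t=1}^{6}(y_t−ȳ)(y_{t+3}−ȳ) = -215.6948
Denominator Σ(y_t−ȳ)² = 350.0222
r_3 = -215.6948 / 350.0222 = -0.616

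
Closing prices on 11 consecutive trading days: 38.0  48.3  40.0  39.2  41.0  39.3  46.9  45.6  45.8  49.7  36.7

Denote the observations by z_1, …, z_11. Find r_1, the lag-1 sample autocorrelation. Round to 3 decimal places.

Mean z̄ = (38.0 + 48.3 + 40.0 + 39.2 + 41.0 + 39.3 + 46.9 + 45.6 + 45.8 + 49.7 + 36.7)/11 = 42.7727
Numerator Σ_{t=1}^{10}(z_t−z̄)(z_{t+1}−z̄) = -34.5117
Denominator Σ(z_t−z̄)² = 208.0418
r_1 = -34.5117 / 208.0418 = -0.166

-0.166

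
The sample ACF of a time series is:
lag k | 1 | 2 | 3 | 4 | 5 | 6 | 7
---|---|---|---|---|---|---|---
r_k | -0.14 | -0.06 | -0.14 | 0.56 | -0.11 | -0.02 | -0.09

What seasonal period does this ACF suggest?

4

The largest autocorrelation is r_4 = 0.56; the remaining lags stay at or below -0.02.
The dominant spike at lag 4 indicates a seasonal period of 4.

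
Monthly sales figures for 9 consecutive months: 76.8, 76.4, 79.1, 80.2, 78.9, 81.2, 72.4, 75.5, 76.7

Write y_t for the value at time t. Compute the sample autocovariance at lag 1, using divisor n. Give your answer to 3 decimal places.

0.584

Mean ȳ = (76.8 + 76.4 + 79.1 + 80.2 + 78.9 + 81.2 + 72.4 + 75.5 + 76.7)/9 = 77.4667
Σ_{t=1}^{8}(y_t−ȳ)(y_{t+1}−ȳ) = 5.2589
γ_1 = 5.2589 / 9 = 0.584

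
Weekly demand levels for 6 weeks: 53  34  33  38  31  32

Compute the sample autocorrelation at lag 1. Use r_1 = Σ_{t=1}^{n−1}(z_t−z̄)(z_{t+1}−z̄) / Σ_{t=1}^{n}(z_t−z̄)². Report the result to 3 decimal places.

Mean z̄ = (53 + 34 + 33 + 38 + 31 + 32)/6 = 36.8333
Deviations from mean: 16.1667, -2.8333, -3.8333, 1.1667, -5.8333, -4.8333
Σ(z_t−z̄)(z_{t+1}−z̄) = (-45.8056) + (10.8611) + (-4.4722) + (-6.8056) + (28.1944) = -18.0278
Denominator Σ(z_t−z̄)² = 342.8333
r_1 = -18.0278 / 342.8333 = -0.053

-0.053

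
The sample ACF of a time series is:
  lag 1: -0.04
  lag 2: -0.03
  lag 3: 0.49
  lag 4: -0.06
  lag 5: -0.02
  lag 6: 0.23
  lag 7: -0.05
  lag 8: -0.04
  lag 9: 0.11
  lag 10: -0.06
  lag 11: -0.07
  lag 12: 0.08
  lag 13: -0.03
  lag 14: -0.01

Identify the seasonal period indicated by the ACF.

The largest autocorrelation is r_3 = 0.49, with a weaker echo at lag 6 (0.23); the remaining lags stay at or below 0.11.
The dominant spike at lag 3 indicates a seasonal period of 3.

3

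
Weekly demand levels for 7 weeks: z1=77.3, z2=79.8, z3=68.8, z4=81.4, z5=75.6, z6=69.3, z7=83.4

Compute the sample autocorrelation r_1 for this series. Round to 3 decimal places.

-0.554

Mean z̄ = (77.3 + 79.8 + 68.8 + 81.4 + 75.6 + 69.3 + 83.4)/7 = 76.5143
Deviations from mean: 0.7857, 3.2857, -7.7143, 4.8857, -0.9143, -7.2143, 6.8857
Σ(z_t−z̄)(z_{t+1}−z̄) = (2.5816) + (-25.3469) + (-37.6898) + (-4.4669) + (6.5959) + (-49.6755) = -108.0016
Denominator Σ(z_t−z̄)² = 195.0886
r_1 = -108.0016 / 195.0886 = -0.554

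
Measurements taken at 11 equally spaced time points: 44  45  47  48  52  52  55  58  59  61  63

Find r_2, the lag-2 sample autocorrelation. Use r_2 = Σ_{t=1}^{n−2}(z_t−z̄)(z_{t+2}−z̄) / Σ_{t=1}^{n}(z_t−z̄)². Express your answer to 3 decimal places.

0.481

Mean z̄ = (44 + 45 + 47 + 48 + 52 + 52 + 55 + 58 + 59 + 61 + 63)/11 = 53.0909
Numerator Σ_{t=1}^{9}(z_t−z̄)(z_{t+2}−z̄) = 209.9835
Denominator Σ(z_t−z̄)² = 436.9091
r_2 = 209.9835 / 436.9091 = 0.481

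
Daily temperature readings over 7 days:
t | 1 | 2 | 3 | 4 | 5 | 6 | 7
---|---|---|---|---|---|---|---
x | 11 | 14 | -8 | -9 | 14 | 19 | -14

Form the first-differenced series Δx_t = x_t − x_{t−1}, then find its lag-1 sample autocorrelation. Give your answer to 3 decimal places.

First differences Δx: 3, -22, -1, 23, 5, -33
Mean of differences = -4.1667
Numerator Σ(Δx_t−Δx̄)(Δx_{t+1}−Δx̄) = -113.5278
Denominator Σ(Δx_t−Δx̄)² = 2032.8333
r_1(Δx) = -113.5278 / 2032.8333 = -0.056

-0.056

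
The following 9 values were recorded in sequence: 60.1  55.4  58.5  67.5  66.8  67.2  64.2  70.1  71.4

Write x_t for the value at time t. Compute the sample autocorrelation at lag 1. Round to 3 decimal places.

Mean x̄ = (60.1 + 55.4 + 58.5 + 67.5 + 66.8 + 67.2 + 64.2 + 70.1 + 71.4)/9 = 64.5778
Numerator Σ_{t=1}^{8}(x_t−x̄)(x_{t+1}−x̄) = 126.0340
Denominator Σ(x_t−x̄)² = 238.7556
r_1 = 126.0340 / 238.7556 = 0.528

0.528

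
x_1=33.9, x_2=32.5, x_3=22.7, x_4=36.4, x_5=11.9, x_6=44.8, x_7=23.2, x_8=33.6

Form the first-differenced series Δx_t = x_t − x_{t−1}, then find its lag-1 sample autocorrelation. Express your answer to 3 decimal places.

First differences Δx: -1.4, -9.8, 13.7, -24.5, 32.9, -21.6, 10.4
Mean of differences = -0.0429
Numerator Σ(Δx_t−Δx̄)(Δx_{t+1}−Δx̄) = -2197.9204
Denominator Σ(Δx_t−Δx̄)² = 2543.0571
r_1(Δx) = -2197.9204 / 2543.0571 = -0.864

-0.864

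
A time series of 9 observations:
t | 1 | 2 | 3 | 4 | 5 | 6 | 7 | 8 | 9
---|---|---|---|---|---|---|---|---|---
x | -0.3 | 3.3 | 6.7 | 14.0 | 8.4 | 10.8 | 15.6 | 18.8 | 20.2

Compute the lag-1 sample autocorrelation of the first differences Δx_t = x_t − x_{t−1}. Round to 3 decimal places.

-0.330

First differences Δx: 3.6, 3.4, 7.3, -5.6, 2.4, 4.8, 3.2, 1.4
Mean of differences = 2.5625
Numerator Σ(Δx_t−Δx̄)(Δx_{t+1}−Δx̄) = -32.1852
Denominator Σ(Δx_t−Δx̄)² = 97.6388
r_1(Δx) = -32.1852 / 97.6388 = -0.330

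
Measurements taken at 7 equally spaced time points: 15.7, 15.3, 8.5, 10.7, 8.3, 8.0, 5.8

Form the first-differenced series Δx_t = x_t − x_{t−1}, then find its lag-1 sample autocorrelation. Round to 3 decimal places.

First differences Δx: -0.4, -6.8, 2.2, -2.4, -0.3, -2.2
Mean of differences = -1.6500
Numerator Σ(Δx_t−Δx̄)(Δx_{t+1}−Δx̄) = -30.9075
Denominator Σ(Δx_t−Δx̄)² = 45.5950
r_1(Δx) = -30.9075 / 45.5950 = -0.678

-0.678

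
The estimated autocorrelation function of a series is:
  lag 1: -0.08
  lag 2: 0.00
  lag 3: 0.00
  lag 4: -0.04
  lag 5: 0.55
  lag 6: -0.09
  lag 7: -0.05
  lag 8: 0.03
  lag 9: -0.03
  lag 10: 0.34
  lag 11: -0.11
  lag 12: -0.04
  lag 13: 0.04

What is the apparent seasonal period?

5

The largest autocorrelation is r_5 = 0.55, with a weaker echo at lag 10 (0.34); the remaining lags stay at or below 0.04.
The dominant spike at lag 5 indicates a seasonal period of 5.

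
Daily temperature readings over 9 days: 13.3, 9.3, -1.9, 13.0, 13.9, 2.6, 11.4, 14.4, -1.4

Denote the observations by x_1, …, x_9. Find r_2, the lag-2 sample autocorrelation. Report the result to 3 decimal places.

Mean x̄ = (13.3 + 9.3 − 1.9 + 13.0 + 13.9 + 2.6 + 11.4 + 14.4 − 1.4)/9 = 8.2889
Σ(x_t−x̄)(x_{t+2}−x̄) = (-51.0577) + (4.7635) + (-57.1710) + (-26.8010) + (17.4568) + (-34.7654) + (-30.1432) = -177.7180
Denominator Σ(x_t−x̄)² = 356.8889
r_2 = -177.7180 / 356.8889 = -0.498

-0.498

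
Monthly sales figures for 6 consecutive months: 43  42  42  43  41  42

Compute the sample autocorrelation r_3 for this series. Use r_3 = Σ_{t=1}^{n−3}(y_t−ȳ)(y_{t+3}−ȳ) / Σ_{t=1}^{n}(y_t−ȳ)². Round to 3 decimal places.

0.324

Mean ȳ = (43 + 42 + 42 + 43 + 41 + 42)/6 = 42.1667
Deviations from mean: 0.8333, -0.1667, -0.1667, 0.8333, -1.1667, -0.1667
Σ(y_t−ȳ)(y_{t+3}−ȳ) = (0.6944) + (0.1944) + (0.0278) = 0.9167
Denominator Σ(y_t−ȳ)² = 2.8333
r_3 = 0.9167 / 2.8333 = 0.324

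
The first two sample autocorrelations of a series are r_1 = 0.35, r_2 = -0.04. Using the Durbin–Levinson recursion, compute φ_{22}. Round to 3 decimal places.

-0.185

φ_{22} = (r_2 − r_1²) / (1 − r_1²)
r_1² = (0.35)² = 0.1225
Numerator = -0.04 − 0.1225 = -0.1625; denominator = 1 − 0.1225 = 0.8775
φ_{22} = -0.1625 / 0.8775 = -0.185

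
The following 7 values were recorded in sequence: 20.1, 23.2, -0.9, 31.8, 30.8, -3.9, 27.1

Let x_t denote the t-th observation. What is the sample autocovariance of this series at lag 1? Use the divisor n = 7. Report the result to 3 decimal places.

-92.631

Mean x̄ = (20.1 + 23.2 − 0.9 + 31.8 + 30.8 − 3.9 + 27.1)/7 = 18.3143
Σ_{t=1}^{6}(x_t−x̄)(x_{t+1}−x̄) = -648.4202
γ_1 = -648.4202 / 7 = -92.631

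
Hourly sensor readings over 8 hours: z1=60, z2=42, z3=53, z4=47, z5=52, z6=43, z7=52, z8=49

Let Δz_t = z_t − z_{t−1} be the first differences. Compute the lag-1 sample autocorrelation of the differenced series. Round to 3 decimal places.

First differences Δz: -18, 11, -6, 5, -9, 9, -3
Mean of differences = -1.5714
Numerator Σ(Δz_t−Δz̄)(Δz_{t+1}−Δz̄) = -433.7551
Denominator Σ(Δz_t−Δz̄)² = 659.7143
r_1(Δz) = -433.7551 / 659.7143 = -0.657

-0.657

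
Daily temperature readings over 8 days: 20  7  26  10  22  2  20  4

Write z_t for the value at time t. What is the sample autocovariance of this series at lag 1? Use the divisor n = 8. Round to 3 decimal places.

Mean z̄ = (20 + 7 + 26 + 10 + 22 + 2 + 20 + 4)/8 = 13.8750
Deviations: 6.1250, -6.8750, 12.1250, -3.8750, 8.1250, -11.8750, 6.1250, -9.8750
Σ_{t=1}^{7}(z_t−z̄)(z_{t+1}−z̄) = -433.6406
γ_1 = -433.6406 / 8 = -54.205

-54.205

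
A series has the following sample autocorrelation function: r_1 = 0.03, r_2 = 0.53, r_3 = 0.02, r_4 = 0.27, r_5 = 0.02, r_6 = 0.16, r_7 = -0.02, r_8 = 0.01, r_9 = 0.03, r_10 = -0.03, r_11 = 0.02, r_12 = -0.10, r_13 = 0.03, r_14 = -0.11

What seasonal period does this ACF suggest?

2

The largest autocorrelation is r_2 = 0.53, with weaker echoes at lags 4 (0.27) and 6 (0.16); the remaining lags stay at or below 0.03.
The dominant spike at lag 2 indicates a seasonal period of 2.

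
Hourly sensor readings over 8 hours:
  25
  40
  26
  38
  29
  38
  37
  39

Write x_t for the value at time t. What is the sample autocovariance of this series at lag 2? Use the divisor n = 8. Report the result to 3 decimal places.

19.625

Mean x̄ = (25 + 40 + 26 + 38 + 29 + 38 + 37 + 39)/8 = 34.0000
Deviations: -9.0000, 6.0000, -8.0000, 4.0000, -5.0000, 4.0000, 3.0000, 5.0000
Σ_{t=1}^{6}(x_t−x̄)(x_{t+2}−x̄) = 157.0000
γ_2 = 157.0000 / 8 = 19.625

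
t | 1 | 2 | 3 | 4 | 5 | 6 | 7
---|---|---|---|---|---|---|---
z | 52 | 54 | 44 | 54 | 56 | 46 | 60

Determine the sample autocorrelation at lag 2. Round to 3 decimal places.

Mean z̄ = (52 + 54 + 44 + 54 + 56 + 46 + 60)/7 = 52.2857
Deviations from mean: -0.2857, 1.7143, -8.2857, 1.7143, 3.7143, -6.2857, 7.7143
Σ(z_t−z̄)(z_{t+2}−z̄) = (2.3673) + (2.9388) + (-30.7755) + (-10.7755) + (28.6531) = -7.5918
Denominator Σ(z_t−z̄)² = 187.4286
r_2 = -7.5918 / 187.4286 = -0.041

-0.041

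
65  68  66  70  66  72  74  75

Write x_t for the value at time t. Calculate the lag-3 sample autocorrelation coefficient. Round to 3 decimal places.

Mean x̄ = (65 + 68 + 66 + 70 + 66 + 72 + 74 + 75)/8 = 69.5000
Deviations from mean: -4.5000, -1.5000, -3.5000, 0.5000, -3.5000, 2.5000, 4.5000, 5.5000
Σ(x_t−x̄)(x_{t+3}−x̄) = (-2.2500) + (5.2500) + (-8.7500) + (2.2500) + (-19.2500) = -22.7500
Denominator Σ(x_t−x̄)² = 104.0000
r_3 = -22.7500 / 104.0000 = -0.219

-0.219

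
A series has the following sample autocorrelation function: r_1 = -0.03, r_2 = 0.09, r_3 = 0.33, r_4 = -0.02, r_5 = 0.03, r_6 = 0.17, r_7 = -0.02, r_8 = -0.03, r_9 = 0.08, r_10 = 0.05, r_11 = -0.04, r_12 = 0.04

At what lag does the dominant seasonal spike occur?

3

The largest autocorrelation is r_3 = 0.33, with a weaker echo at lag 6 (0.17); the remaining lags stay at or below 0.09.
The dominant spike at lag 3 indicates a seasonal period of 3.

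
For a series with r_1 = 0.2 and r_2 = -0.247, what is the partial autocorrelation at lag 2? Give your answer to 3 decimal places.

φ_{22} = (r_2 − r_1²) / (1 − r_1²)
r_1² = (0.2)² = 0.04
Numerator = -0.247 − 0.0400 = -0.2870; denominator = 1 − 0.0400 = 0.9600
φ_{22} = -0.2870 / 0.9600 = -0.299

-0.299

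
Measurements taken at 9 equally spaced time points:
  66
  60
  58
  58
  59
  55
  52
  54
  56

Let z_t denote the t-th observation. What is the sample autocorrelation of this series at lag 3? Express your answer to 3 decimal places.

0.019

Mean z̄ = (66 + 60 + 58 + 58 + 59 + 55 + 52 + 54 + 56)/9 = 57.5556
Σ(z_t−z̄)(z_{t+3}−z̄) = (3.7531) + (3.5309) + (-1.1358) + (-2.4691) + (-5.1358) + (3.9753) = 2.5185
Denominator Σ(z_t−z̄)² = 132.2222
r_3 = 2.5185 / 132.2222 = 0.019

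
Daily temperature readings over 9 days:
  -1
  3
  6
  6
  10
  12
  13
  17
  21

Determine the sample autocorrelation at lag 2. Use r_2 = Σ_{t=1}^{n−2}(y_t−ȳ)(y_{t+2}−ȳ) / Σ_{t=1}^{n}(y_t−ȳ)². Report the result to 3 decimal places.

Mean ȳ = (-1 + 3 + 6 + 6 + 10 + 12 + 13 + 17 + 21)/9 = 9.6667
Σ(y_t−ȳ)(y_{t+2}−ȳ) = (39.1111) + (24.4444) + (-1.2222) + (-8.5556) + (1.1111) + (17.1111) + (37.7778) = 109.7778
Denominator Σ(y_t−ȳ)² = 384.0000
r_2 = 109.7778 / 384.0000 = 0.286

0.286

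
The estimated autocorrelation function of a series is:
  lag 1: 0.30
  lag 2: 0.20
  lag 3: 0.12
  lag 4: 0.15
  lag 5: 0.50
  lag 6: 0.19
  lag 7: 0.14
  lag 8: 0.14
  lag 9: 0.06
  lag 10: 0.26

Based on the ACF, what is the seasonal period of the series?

5

The largest autocorrelation is r_5 = 0.50; the remaining lags stay at or below 0.30. The elevated value at lag 1 (0.30), dropping to 0.20 at lag 2, reflects decaying short-term dependence rather than seasonality.
The dominant spike at lag 5 indicates a seasonal period of 5.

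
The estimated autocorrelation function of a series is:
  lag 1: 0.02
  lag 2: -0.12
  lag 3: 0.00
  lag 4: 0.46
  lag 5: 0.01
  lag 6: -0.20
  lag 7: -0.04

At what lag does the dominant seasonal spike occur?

4

The largest autocorrelation is r_4 = 0.46; the remaining lags stay at or below 0.02.
The dominant spike at lag 4 indicates a seasonal period of 4.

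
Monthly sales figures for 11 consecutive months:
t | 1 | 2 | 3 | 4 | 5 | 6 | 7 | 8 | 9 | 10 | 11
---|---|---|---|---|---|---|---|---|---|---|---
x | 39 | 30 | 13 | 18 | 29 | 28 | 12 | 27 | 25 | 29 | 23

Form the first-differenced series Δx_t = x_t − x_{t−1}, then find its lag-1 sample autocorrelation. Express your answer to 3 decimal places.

First differences Δx: -9, -17, 5, 11, -1, -16, 15, -2, 4, -6
Mean of differences = -1.6000
Numerator Σ(Δx_t−Δx̄)(Δx_{t+1}−Δx̄) = -178.1600
Denominator Σ(Δx_t−Δx̄)² = 1028.4000
r_1(Δx) = -178.1600 / 1028.4000 = -0.173

-0.173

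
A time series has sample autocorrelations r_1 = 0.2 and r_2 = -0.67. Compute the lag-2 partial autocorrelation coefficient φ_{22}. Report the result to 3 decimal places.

-0.740

φ_{22} = (r_2 − r_1²) / (1 − r_1²)
r_1² = (0.2)² = 0.04
Numerator = -0.67 − 0.0400 = -0.7100; denominator = 1 − 0.0400 = 0.9600
φ_{22} = -0.7100 / 0.9600 = -0.740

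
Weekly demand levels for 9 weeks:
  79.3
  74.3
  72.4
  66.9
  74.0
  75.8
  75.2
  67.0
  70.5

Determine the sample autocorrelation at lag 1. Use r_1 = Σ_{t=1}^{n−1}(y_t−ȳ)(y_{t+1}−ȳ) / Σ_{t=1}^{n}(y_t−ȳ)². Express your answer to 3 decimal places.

Mean ȳ = (79.3 + 74.3 + 72.4 + 66.9 + 74.0 + 75.8 + 75.2 + 67.0 + 70.5)/9 = 72.8222
Numerator Σ_{t=1}^{8}(y_t−ȳ)(y_{t+1}−ȳ) = 14.7384
Denominator Σ(y_t−ȳ)² = 134.5956
r_1 = 14.7384 / 134.5956 = 0.110

0.110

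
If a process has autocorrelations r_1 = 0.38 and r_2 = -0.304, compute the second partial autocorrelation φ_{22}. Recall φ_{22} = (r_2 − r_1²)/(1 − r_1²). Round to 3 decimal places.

-0.524

φ_{22} = (r_2 − r_1²) / (1 − r_1²)
r_1² = (0.38)² = 0.1444
Numerator = -0.304 − 0.1444 = -0.4484; denominator = 1 − 0.1444 = 0.8556
φ_{22} = -0.4484 / 0.8556 = -0.524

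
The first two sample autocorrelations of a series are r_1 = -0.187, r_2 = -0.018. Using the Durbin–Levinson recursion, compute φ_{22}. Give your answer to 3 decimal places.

φ_{22} = (r_2 − r_1²) / (1 − r_1²)
r_1² = (-0.187)² = 0.034969
Numerator = -0.018 − 0.0350 = -0.0530; denominator = 1 − 0.0350 = 0.9650
φ_{22} = -0.0530 / 0.9650 = -0.055

-0.055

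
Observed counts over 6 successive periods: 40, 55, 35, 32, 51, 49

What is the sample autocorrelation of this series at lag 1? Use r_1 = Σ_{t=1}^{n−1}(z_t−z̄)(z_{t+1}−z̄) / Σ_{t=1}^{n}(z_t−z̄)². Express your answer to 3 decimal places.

Mean z̄ = (40 + 55 + 35 + 32 + 51 + 49)/6 = 43.6667
Σ(z_t−z̄)(z_{t+1}−z̄) = (-41.5556) + (-98.2222) + (101.1111) + (-85.5556) + (39.1111) = -85.1111
Denominator Σ(z_t−z̄)² = 435.3333
r_1 = -85.1111 / 435.3333 = -0.196

-0.196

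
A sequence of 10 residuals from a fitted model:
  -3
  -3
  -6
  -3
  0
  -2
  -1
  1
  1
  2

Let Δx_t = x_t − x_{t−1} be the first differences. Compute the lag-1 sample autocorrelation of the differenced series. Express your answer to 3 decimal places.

First differences Δx: 0, -3, 3, 3, -2, 1, 2, 0, 1
Mean of differences = 0.5556
Numerator Σ(Δx_t−Δx̄)(Δx_{t+1}−Δx̄) = -8.5309
Denominator Σ(Δx_t−Δx̄)² = 34.2222
r_1(Δx) = -8.5309 / 34.2222 = -0.249

-0.249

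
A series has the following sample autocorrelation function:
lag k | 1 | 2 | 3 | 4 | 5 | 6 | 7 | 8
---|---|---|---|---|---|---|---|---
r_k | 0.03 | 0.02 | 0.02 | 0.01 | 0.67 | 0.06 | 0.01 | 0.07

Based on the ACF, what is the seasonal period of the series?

The largest autocorrelation is r_5 = 0.67; the remaining lags stay at or below 0.07.
The dominant spike at lag 5 indicates a seasonal period of 5.

5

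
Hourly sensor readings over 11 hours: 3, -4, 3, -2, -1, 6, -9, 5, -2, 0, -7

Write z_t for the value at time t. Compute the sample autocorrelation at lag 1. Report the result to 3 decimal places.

Mean z̄ = (3 − 4 + 3 − 2 − 1 + 6 − 9 + 5 − 2 + 0 − 7)/11 = -0.7273
Numerator Σ_{t=1}^{10}(z_t−z̄)(z_{t+1}−z̄) = -146.4380
Denominator Σ(z_t−z̄)² = 228.1818
r_1 = -146.4380 / 228.1818 = -0.642

-0.642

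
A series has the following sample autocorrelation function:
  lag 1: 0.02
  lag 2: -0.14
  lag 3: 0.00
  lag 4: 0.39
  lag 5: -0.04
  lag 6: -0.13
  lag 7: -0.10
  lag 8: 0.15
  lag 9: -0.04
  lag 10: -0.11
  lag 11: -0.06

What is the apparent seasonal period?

4

The largest autocorrelation is r_4 = 0.39, with a weaker echo at lag 8 (0.15); the remaining lags stay at or below 0.02.
The dominant spike at lag 4 indicates a seasonal period of 4.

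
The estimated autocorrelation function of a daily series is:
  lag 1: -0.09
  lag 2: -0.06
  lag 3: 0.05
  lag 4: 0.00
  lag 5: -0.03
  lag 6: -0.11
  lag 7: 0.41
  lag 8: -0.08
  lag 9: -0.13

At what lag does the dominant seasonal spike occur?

7

The largest autocorrelation is r_7 = 0.41; the remaining lags stay at or below 0.05.
The dominant spike at lag 7 indicates a seasonal period of 7.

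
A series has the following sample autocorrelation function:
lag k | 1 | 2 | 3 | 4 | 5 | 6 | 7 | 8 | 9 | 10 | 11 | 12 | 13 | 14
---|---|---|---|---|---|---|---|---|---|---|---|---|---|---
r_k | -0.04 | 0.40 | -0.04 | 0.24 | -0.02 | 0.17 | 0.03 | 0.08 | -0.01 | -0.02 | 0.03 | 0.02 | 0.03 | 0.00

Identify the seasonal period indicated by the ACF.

2

The largest autocorrelation is r_2 = 0.40, with weaker echoes at lags 4 (0.24) and 6 (0.17); the remaining lags stay at or below 0.08.
The dominant spike at lag 2 indicates a seasonal period of 2.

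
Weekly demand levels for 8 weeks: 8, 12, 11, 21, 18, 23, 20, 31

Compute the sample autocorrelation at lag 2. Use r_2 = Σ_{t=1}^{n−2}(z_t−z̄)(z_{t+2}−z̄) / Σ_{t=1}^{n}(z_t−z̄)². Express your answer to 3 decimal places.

Mean z̄ = (8 + 12 + 11 + 21 + 18 + 23 + 20 + 31)/8 = 18.0000
Numerator Σ_{t=1}^{6}(z_t−z̄)(z_{t+2}−z̄) = 132.0000
Denominator Σ(z_t−z̄)² = 392.0000
r_2 = 132.0000 / 392.0000 = 0.337

0.337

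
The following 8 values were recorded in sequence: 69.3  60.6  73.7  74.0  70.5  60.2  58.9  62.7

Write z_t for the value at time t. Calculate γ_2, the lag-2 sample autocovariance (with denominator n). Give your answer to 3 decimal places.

-5.735

Mean z̄ = (69.3 + 60.6 + 73.7 + 74.0 + 70.5 + 60.2 + 58.9 + 62.7)/8 = 66.2375
Σ_{t=1}^{6}(z_t−z̄)(z_{t+2}−z̄) = -45.8828
γ_2 = -45.8828 / 8 = -5.735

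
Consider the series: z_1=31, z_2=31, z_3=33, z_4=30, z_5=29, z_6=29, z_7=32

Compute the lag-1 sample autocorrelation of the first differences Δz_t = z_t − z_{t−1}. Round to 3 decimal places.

First differences Δz: 0, 2, -3, -1, 0, 3
Mean of differences = 0.1667
Numerator Σ(Δz_t−Δz̄)(Δz_{t+1}−Δz̄) = -2.6944
Denominator Σ(Δz_t−Δz̄)² = 22.8333
r_1(Δz) = -2.6944 / 22.8333 = -0.118

-0.118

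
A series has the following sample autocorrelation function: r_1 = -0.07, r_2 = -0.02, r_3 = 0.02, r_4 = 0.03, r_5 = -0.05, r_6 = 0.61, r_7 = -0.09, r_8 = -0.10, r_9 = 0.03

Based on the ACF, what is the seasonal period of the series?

The largest autocorrelation is r_6 = 0.61; the remaining lags stay at or below 0.03.
The dominant spike at lag 6 indicates a seasonal period of 6.

6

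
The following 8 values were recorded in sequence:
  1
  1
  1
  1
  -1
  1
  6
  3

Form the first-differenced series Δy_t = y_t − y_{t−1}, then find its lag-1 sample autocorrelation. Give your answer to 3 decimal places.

-0.254

First differences Δy: 0, 0, 0, -2, 2, 5, -3
Mean of differences = 0.2857
Numerator Σ(Δy_t−Δȳ)(Δy_{t+1}−Δȳ) = -10.5102
Denominator Σ(Δy_t−Δȳ)² = 41.4286
r_1(Δy) = -10.5102 / 41.4286 = -0.254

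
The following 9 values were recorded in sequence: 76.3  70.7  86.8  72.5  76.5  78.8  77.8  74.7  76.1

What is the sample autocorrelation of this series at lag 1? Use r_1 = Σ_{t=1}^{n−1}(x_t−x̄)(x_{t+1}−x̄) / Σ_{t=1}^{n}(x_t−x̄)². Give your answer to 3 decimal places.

-0.596

Mean x̄ = (76.3 + 70.7 + 86.8 + 72.5 + 76.5 + 78.8 + 77.8 + 74.7 + 76.1)/9 = 76.6889
Numerator Σ_{t=1}^{8}(x_t−x̄)(x_{t+1}−x̄) = -98.8801
Denominator Σ(x_t−x̄)² = 165.8289
r_1 = -98.8801 / 165.8289 = -0.596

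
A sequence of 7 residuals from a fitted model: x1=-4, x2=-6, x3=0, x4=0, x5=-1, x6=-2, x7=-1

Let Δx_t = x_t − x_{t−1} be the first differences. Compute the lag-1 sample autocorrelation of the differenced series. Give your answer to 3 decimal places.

-0.343

First differences Δx: -2, 6, 0, -1, -1, 1
Mean of differences = 0.5000
Numerator Σ(Δx_t−Δx̄)(Δx_{t+1}−Δx̄) = -14.2500
Denominator Σ(Δx_t−Δx̄)² = 41.5000
r_1(Δx) = -14.2500 / 41.5000 = -0.343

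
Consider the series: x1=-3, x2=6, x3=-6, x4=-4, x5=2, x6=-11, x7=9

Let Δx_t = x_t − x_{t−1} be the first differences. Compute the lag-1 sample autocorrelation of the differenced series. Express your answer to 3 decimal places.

-0.528

First differences Δx: 9, -12, 2, 6, -13, 20
Mean of differences = 2.0000
Numerator Σ(Δx_t−Δx̄)(Δx_{t+1}−Δx̄) = -428.0000
Denominator Σ(Δx_t−Δx̄)² = 810.0000
r_1(Δx) = -428.0000 / 810.0000 = -0.528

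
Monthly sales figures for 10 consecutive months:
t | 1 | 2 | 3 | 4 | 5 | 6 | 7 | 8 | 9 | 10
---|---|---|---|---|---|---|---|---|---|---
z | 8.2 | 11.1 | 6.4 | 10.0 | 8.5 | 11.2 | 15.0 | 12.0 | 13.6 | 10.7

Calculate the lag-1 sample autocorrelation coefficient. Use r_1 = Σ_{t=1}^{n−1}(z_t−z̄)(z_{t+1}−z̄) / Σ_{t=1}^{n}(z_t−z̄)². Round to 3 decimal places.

0.208

Mean z̄ = (8.2 + 11.1 + 6.4 + 10.0 + 8.5 + 11.2 + 15.0 + 12.0 + 13.6 + 10.7)/10 = 10.6700
Numerator Σ_{t=1}^{9}(z_t−z̄)(z_{t+1}−z̄) = 12.3051
Denominator Σ(z_t−z̄)² = 59.0610
r_1 = 12.3051 / 59.0610 = 0.208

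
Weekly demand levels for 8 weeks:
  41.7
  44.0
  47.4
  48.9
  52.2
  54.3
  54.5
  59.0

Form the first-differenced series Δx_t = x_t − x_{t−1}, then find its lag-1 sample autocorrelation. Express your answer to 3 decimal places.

-0.498

First differences Δx: 2.3, 3.4, 1.5, 3.3, 2.1, 0.2, 4.5
Mean of differences = 2.4714
Numerator Σ(Δx_t−Δx̄)(Δx_{t+1}−Δx̄) = -5.9380
Denominator Σ(Δx_t−Δx̄)² = 11.9343
r_1(Δx) = -5.9380 / 11.9343 = -0.498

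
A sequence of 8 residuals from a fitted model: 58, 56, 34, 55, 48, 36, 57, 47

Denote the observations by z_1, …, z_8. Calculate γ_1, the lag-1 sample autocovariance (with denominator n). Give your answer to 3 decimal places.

-30.752

Mean z̄ = (58 + 56 + 34 + 55 + 48 + 36 + 57 + 47)/8 = 48.8750
Σ_{t=1}^{7}(z_t−z̄)(z_{t+1}−z̄) = -246.0156
γ_1 = -246.0156 / 8 = -30.752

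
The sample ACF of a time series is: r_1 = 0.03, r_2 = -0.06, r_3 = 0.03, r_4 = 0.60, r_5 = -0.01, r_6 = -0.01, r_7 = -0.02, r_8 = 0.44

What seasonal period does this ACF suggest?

4

The largest autocorrelation is r_4 = 0.60, with a weaker echo at lag 8 (0.44); the remaining lags stay at or below 0.03.
The dominant spike at lag 4 indicates a seasonal period of 4.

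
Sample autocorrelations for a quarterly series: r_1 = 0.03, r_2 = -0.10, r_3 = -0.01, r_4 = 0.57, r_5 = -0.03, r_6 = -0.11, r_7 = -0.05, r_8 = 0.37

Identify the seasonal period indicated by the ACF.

The largest autocorrelation is r_4 = 0.57, with a weaker echo at lag 8 (0.37); the remaining lags stay at or below 0.03.
The dominant spike at lag 4 indicates a seasonal period of 4.

4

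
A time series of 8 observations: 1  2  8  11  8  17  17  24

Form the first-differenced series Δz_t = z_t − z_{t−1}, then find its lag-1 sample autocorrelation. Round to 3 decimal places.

First differences Δz: 1, 6, 3, -3, 9, 0, 7
Mean of differences = 3.2857
Numerator Σ(Δz_t−Δz̄)(Δz_{t+1}−Δz̄) = -72.0816
Denominator Σ(Δz_t−Δz̄)² = 109.4286
r_1(Δz) = -72.0816 / 109.4286 = -0.659

-0.659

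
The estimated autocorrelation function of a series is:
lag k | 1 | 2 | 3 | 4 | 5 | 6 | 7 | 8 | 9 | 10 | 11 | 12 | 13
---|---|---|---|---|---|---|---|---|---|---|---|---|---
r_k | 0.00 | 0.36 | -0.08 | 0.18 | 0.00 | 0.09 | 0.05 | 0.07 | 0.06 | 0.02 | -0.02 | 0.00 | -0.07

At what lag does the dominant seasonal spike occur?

The largest autocorrelation is r_2 = 0.36, with a weaker echo at lag 4 (0.18); the remaining lags stay at or below 0.09.
The dominant spike at lag 2 indicates a seasonal period of 2.

2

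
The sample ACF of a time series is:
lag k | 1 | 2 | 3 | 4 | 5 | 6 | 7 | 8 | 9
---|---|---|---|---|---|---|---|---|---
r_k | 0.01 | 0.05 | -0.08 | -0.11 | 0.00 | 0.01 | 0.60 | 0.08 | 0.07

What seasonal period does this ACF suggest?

7

The largest autocorrelation is r_7 = 0.60; the remaining lags stay at or below 0.08.
The dominant spike at lag 7 indicates a seasonal period of 7.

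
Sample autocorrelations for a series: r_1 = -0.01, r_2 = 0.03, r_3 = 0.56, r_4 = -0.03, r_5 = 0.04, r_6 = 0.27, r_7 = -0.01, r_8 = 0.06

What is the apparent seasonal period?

The largest autocorrelation is r_3 = 0.56, with a weaker echo at lag 6 (0.27); the remaining lags stay at or below 0.06.
The dominant spike at lag 3 indicates a seasonal period of 3.

3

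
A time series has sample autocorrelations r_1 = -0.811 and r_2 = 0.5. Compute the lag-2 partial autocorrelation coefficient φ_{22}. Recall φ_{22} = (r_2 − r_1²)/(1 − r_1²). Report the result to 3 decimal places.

-0.461

φ_{22} = (r_2 − r_1²) / (1 − r_1²)
r_1² = (-0.811)² = 0.657721
Numerator = 0.5 − 0.6577 = -0.1577; denominator = 1 − 0.6577 = 0.3423
φ_{22} = -0.1577 / 0.3423 = -0.461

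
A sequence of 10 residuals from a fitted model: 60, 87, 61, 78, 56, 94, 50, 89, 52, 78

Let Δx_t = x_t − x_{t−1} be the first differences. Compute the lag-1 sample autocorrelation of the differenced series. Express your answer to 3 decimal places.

First differences Δx: 27, -26, 17, -22, 38, -44, 39, -37, 26
Mean of differences = 2.0000
Numerator Σ(Δx_t−Δx̄)(Δx_{t+1}−Δx̄) = -8081.0000
Denominator Σ(Δx_t−Δx̄)² = 9088.0000
r_1(Δx) = -8081.0000 / 9088.0000 = -0.889

-0.889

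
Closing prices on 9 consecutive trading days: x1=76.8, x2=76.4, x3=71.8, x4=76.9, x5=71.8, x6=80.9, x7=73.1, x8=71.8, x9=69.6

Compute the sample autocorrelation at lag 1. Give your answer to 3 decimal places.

-0.221

Mean x̄ = (76.8 + 76.4 + 71.8 + 76.9 + 71.8 + 80.9 + 73.1 + 71.8 + 69.6)/9 = 74.3444
Numerator Σ_{t=1}^{8}(x_t−x̄)(x_{t+1}−x̄) = -22.7875
Denominator Σ(x_t−x̄)² = 103.2422
r_1 = -22.7875 / 103.2422 = -0.221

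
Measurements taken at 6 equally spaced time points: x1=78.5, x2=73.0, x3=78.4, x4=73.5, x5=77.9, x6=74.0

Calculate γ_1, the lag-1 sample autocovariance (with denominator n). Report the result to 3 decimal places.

-4.901

Mean x̄ = (78.5 + 73.0 + 78.4 + 73.5 + 77.9 + 74.0)/6 = 75.8833
Σ_{t=1}^{5}(x_t−x̄)(x_{t+1}−x̄) = -29.4036
γ_1 = -29.4036 / 6 = -4.901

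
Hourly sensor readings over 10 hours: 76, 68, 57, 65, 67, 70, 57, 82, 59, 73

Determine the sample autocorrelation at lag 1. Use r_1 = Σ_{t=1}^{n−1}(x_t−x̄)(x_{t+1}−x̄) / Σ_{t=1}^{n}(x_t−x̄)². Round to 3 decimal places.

Mean x̄ = (76 + 68 + 57 + 65 + 67 + 70 + 57 + 82 + 59 + 73)/10 = 67.4000
Numerator Σ_{t=1}^{9}(x_t−x̄)(x_{t+1}−x̄) = -324.7600
Denominator Σ(x_t−x̄)² = 618.4000
r_1 = -324.7600 / 618.4000 = -0.525

-0.525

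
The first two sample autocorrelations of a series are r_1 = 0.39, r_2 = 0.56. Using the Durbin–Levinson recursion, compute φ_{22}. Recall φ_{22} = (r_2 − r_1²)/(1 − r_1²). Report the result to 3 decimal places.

0.481

φ_{22} = (r_2 − r_1²) / (1 − r_1²)
r_1² = (0.39)² = 0.1521
Numerator = 0.56 − 0.1521 = 0.4079; denominator = 1 − 0.1521 = 0.8479
φ_{22} = 0.4079 / 0.8479 = 0.481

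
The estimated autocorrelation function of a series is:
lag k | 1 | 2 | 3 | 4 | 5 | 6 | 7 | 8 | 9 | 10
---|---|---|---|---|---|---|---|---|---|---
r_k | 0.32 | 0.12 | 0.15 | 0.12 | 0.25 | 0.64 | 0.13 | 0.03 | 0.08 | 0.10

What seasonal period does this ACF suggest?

6

The largest autocorrelation is r_6 = 0.64; the remaining lags stay at or below 0.32. The elevated value at lag 1 (0.32), dropping to 0.12 at lag 2, reflects decaying short-term dependence rather than seasonality.
The dominant spike at lag 6 indicates a seasonal period of 6.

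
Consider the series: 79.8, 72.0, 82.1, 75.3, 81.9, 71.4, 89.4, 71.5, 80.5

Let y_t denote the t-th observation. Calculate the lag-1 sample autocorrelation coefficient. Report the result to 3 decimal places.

Mean ȳ = (79.8 + 72.0 + 82.1 + 75.3 + 81.9 + 71.4 + 89.4 + 71.5 + 80.5)/9 = 78.2111
Numerator Σ_{t=1}^{8}(y_t−ȳ)(y_{t+1}−ȳ) = -247.8679
Denominator Σ(y_t−ȳ)² = 300.1689
r_1 = -247.8679 / 300.1689 = -0.826

-0.826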